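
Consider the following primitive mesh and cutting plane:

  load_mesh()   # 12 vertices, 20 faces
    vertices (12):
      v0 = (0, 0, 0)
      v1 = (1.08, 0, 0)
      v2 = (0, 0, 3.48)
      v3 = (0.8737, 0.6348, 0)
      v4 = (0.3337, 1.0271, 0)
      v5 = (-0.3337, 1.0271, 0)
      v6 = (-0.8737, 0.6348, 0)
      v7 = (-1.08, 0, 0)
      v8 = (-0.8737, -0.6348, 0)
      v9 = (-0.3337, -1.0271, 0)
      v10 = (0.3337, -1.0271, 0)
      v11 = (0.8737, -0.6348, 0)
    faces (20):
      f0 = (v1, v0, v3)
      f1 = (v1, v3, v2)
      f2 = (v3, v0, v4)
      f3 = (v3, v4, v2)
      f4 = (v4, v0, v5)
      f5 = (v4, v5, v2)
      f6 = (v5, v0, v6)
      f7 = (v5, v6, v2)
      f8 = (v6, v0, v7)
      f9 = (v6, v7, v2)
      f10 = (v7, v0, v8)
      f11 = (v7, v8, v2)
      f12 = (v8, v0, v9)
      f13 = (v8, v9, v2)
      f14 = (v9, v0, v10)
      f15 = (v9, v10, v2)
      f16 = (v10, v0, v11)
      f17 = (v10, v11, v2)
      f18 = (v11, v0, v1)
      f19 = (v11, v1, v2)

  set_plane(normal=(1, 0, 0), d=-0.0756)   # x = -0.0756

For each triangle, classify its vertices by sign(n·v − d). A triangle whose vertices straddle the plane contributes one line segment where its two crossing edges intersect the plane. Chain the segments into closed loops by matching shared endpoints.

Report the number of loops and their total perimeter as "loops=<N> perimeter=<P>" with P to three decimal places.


Straddling triangles (12 of 20):
  (v4,v0,v5) [++-] → (-0.0756, 0.23269, 0)–(-0.0756, 1.0271, 0)  len=0.7944
  (v4,v5,v2) [+-+] → (-0.0756, 1.0271, 0)–(-0.0756, 0.23269, 2.6916)  len=2.8064
  (v5,v0,v6) [-+-] → (-0.0756, 0.23269, 0)–(-0.0756, 0.0549283, 0)  len=0.1778
  (v5,v6,v2) [--+] → (-0.0756, 0.0549283, 3.17888)–(-0.0756, 0.23269, 2.6916)  len=0.5187
  (v6,v0,v7) [-+-] → (-0.0756, 0.0549283, 0)–(-0.0756, 0, 0)  len=0.0549
  (v6,v7,v2) [--+] → (-0.0756, 0, 3.2364)–(-0.0756, 0.0549283, 3.17888)  len=0.0795
  (v7,v0,v8) [-+-] → (-0.0756, 0, 0)–(-0.0756, -0.0549283, 0)  len=0.0549
  (v7,v8,v2) [--+] → (-0.0756, -0.0549283, 3.17888)–(-0.0756, 0, 3.2364)  len=0.0795
  (v8,v0,v9) [-+-] → (-0.0756, -0.0549283, 0)–(-0.0756, -0.23269, 0)  len=0.1778
  (v8,v9,v2) [--+] → (-0.0756, -0.23269, 2.6916)–(-0.0756, -0.0549283, 3.17888)  len=0.5187
  (v9,v0,v10) [-++] → (-0.0756, -0.23269, 0)–(-0.0756, -1.0271, 0)  len=0.7944
  (v9,v10,v2) [-++] → (-0.0756, -1.0271, 0)–(-0.0756, -0.23269, 2.6916)  len=2.8064

Chained into 1 loop(s):
  loop 1: 12 segments, perimeter = 8.8634
Total perimeter = 8.863

loops=1 perimeter=8.863


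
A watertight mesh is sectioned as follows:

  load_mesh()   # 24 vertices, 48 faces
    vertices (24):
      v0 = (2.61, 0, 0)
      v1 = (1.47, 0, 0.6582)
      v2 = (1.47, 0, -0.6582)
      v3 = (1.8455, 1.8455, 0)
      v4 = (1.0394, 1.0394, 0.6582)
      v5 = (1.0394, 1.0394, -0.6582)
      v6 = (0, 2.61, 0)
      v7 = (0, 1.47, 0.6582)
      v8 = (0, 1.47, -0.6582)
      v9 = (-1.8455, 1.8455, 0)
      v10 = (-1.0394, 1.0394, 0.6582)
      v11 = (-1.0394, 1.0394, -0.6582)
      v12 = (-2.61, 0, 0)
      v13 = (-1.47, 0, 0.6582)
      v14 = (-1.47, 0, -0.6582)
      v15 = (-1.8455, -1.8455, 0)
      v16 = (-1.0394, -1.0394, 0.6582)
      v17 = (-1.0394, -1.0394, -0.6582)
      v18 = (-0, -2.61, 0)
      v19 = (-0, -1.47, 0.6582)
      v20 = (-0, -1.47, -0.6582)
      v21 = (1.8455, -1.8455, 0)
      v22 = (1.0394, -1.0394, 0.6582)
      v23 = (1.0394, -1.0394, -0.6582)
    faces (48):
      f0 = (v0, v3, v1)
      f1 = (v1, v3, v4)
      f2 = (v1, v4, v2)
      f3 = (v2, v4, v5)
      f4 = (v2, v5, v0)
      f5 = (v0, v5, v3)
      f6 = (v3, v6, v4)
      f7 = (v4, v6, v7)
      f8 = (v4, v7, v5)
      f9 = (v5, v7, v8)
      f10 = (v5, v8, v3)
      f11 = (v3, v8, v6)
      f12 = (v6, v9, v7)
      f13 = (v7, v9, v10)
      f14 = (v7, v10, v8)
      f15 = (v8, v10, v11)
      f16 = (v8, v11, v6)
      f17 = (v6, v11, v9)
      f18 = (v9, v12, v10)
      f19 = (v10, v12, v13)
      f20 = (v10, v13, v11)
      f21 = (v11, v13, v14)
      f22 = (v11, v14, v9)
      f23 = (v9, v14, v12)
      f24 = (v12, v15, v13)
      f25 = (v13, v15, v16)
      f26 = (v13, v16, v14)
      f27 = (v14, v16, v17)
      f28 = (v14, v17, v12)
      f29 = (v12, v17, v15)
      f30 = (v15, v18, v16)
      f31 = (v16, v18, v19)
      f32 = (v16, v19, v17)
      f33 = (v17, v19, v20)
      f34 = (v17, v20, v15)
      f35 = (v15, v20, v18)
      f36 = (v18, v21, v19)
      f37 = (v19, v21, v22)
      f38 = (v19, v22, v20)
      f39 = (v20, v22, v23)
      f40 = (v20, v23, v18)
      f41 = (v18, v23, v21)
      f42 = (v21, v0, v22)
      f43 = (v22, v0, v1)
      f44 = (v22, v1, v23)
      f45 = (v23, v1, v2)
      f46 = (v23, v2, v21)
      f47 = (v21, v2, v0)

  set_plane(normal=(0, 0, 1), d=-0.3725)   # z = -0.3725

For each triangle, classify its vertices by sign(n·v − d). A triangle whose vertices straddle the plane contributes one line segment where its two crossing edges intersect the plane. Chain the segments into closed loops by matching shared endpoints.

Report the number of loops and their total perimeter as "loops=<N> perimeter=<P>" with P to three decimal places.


loops=2 perimeter=21.031

Straddling triangles (32 of 48):
  (v1,v4,v2) [++-] → (1.37655, 0.225582, -0.3725)–(1.47, 0, -0.3725)  len=0.2442
  (v2,v4,v5) [-+-] → (1.37655, 0.225582, -0.3725)–(1.0394, 1.0394, -0.3725)  len=0.8809
  (v2,v5,v0) [--+] → (1.72114, 0.588235, -0.3725)–(1.96483, 0, -0.3725)  len=0.6367
  (v0,v5,v3) [+-+] → (1.72114, 0.588235, -0.3725)–(1.3893, 1.3893, -0.3725)  len=0.8671
  (v4,v7,v5) [++-] → (0.813818, 1.13285, -0.3725)–(1.0394, 1.0394, -0.3725)  len=0.2442
  (v5,v7,v8) [-+-] → (0.813818, 1.13285, -0.3725)–(0, 1.47, -0.3725)  len=0.8809
  (v5,v8,v3) [--+] → (0.801063, 1.63299, -0.3725)–(1.3893, 1.3893, -0.3725)  len=0.6367
  (v3,v8,v6) [+-+] → (0.801063, 1.63299, -0.3725)–(0, 1.96483, -0.3725)  len=0.8671
  (v7,v10,v8) [++-] → (-0.225582, 1.37655, -0.3725)–(0, 1.47, -0.3725)  len=0.2442
  (v8,v10,v11) [-+-] → (-0.225582, 1.37655, -0.3725)–(-1.0394, 1.0394, -0.3725)  len=0.8809
  (v8,v11,v6) [--+] → (-0.588235, 1.72114, -0.3725)–(0, 1.96483, -0.3725)  len=0.6367
  (v6,v11,v9) [+-+] → (-0.588235, 1.72114, -0.3725)–(-1.3893, 1.3893, -0.3725)  len=0.8671
  (v10,v13,v11) [++-] → (-1.13285, 0.813818, -0.3725)–(-1.0394, 1.0394, -0.3725)  len=0.2442
  (v11,v13,v14) [-+-] → (-1.13285, 0.813818, -0.3725)–(-1.47, 0, -0.3725)  len=0.8809
  (v11,v14,v9) [--+] → (-1.63299, 0.801063, -0.3725)–(-1.3893, 1.3893, -0.3725)  len=0.6367
  (v9,v14,v12) [+-+] → (-1.63299, 0.801063, -0.3725)–(-1.96483, 0, -0.3725)  len=0.8671
  (v13,v16,v14) [++-] → (-1.37655, -0.225582, -0.3725)–(-1.47, 0, -0.3725)  len=0.2442
  (v14,v16,v17) [-+-] → (-1.37655, -0.225582, -0.3725)–(-1.0394, -1.0394, -0.3725)  len=0.8809
  (v14,v17,v12) [--+] → (-1.72114, -0.588235, -0.3725)–(-1.96483, 0, -0.3725)  len=0.6367
  (v12,v17,v15) [+-+] → (-1.72114, -0.588235, -0.3725)–(-1.3893, -1.3893, -0.3725)  len=0.8671
  (v16,v19,v17) [++-] → (-0.813818, -1.13285, -0.3725)–(-1.0394, -1.0394, -0.3725)  len=0.2442
  (v17,v19,v20) [-+-] → (-0.813818, -1.13285, -0.3725)–(0, -1.47, -0.3725)  len=0.8809
  (v17,v20,v15) [--+] → (-0.801063, -1.63299, -0.3725)–(-1.3893, -1.3893, -0.3725)  len=0.6367
  (v15,v20,v18) [+-+] → (-0.801063, -1.63299, -0.3725)–(0, -1.96483, -0.3725)  len=0.8671
  (v19,v22,v20) [++-] → (0.225582, -1.37655, -0.3725)–(0, -1.47, -0.3725)  len=0.2442
  (v20,v22,v23) [-+-] → (0.225582, -1.37655, -0.3725)–(1.0394, -1.0394, -0.3725)  len=0.8809
  (v20,v23,v18) [--+] → (0.588235, -1.72114, -0.3725)–(0, -1.96483, -0.3725)  len=0.6367
  (v18,v23,v21) [+-+] → (0.588235, -1.72114, -0.3725)–(1.3893, -1.3893, -0.3725)  len=0.8671
  (v22,v1,v23) [++-] → (1.13285, -0.813818, -0.3725)–(1.0394, -1.0394, -0.3725)  len=0.2442
  (v23,v1,v2) [-+-] → (1.13285, -0.813818, -0.3725)–(1.47, 0, -0.3725)  len=0.8809
  (v23,v2,v21) [--+] → (1.63299, -0.801063, -0.3725)–(1.3893, -1.3893, -0.3725)  len=0.6367
  (v21,v2,v0) [+-+] → (1.63299, -0.801063, -0.3725)–(1.96483, 0, -0.3725)  len=0.8671

Chained into 2 loop(s):
  loop 1: 16 segments, perimeter = 9.0005
  loop 2: 16 segments, perimeter = 12.0303
Total perimeter = 21.031


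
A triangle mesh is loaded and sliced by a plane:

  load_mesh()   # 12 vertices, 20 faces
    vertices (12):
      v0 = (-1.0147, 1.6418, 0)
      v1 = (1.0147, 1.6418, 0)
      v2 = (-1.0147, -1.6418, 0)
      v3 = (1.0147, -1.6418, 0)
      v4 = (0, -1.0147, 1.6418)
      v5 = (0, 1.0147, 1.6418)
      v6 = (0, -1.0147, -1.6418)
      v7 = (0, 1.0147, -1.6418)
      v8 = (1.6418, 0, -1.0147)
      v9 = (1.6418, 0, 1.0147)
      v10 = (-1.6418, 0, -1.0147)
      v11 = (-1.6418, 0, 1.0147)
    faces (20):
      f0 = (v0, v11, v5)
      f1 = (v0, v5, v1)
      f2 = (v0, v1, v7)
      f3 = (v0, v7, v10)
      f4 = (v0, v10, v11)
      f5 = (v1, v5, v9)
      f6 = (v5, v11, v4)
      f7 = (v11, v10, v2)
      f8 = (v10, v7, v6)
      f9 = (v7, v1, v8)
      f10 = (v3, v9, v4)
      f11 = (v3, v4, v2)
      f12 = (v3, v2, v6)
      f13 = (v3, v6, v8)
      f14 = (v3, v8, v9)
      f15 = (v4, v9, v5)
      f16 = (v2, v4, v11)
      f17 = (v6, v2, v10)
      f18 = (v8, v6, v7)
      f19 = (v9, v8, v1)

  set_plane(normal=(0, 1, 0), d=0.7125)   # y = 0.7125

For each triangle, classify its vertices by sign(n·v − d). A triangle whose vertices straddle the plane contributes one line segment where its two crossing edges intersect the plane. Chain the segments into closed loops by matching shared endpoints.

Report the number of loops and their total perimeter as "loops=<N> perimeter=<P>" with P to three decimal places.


Straddling triangles (10 of 20):
  (v0,v11,v5) [+-+] → (-1.36965, 0.7125, 0.574346)–(-0.488964, 0.7125, 1.45504)  len=1.2455
  (v0,v7,v10) [++-] → (-0.488964, 0.7125, -1.45504)–(-1.36965, 0.7125, -0.574346)  len=1.2455
  (v0,v10,v11) [+--] → (-1.36965, 0.7125, -0.574346)–(-1.36965, 0.7125, 0.574346)  len=1.1487
  (v1,v5,v9) [++-] → (0.488964, 0.7125, 1.45504)–(1.36965, 0.7125, 0.574346)  len=1.2455
  (v5,v11,v4) [+--] → (-0.488964, 0.7125, 1.45504)–(0, 0.7125, 1.6418)  len=0.5234
  (v10,v7,v6) [-+-] → (-0.488964, 0.7125, -1.45504)–(0, 0.7125, -1.6418)  len=0.5234
  (v7,v1,v8) [++-] → (1.36965, 0.7125, -0.574346)–(0.488964, 0.7125, -1.45504)  len=1.2455
  (v4,v9,v5) [--+] → (0.488964, 0.7125, 1.45504)–(0, 0.7125, 1.6418)  len=0.5234
  (v8,v6,v7) [--+] → (0, 0.7125, -1.6418)–(0.488964, 0.7125, -1.45504)  len=0.5234
  (v9,v8,v1) [--+] → (1.36965, 0.7125, -0.574346)–(1.36965, 0.7125, 0.574346)  len=1.1487

Chained into 1 loop(s):
  loop 1: 10 segments, perimeter = 9.3730
Total perimeter = 9.373

loops=1 perimeter=9.373


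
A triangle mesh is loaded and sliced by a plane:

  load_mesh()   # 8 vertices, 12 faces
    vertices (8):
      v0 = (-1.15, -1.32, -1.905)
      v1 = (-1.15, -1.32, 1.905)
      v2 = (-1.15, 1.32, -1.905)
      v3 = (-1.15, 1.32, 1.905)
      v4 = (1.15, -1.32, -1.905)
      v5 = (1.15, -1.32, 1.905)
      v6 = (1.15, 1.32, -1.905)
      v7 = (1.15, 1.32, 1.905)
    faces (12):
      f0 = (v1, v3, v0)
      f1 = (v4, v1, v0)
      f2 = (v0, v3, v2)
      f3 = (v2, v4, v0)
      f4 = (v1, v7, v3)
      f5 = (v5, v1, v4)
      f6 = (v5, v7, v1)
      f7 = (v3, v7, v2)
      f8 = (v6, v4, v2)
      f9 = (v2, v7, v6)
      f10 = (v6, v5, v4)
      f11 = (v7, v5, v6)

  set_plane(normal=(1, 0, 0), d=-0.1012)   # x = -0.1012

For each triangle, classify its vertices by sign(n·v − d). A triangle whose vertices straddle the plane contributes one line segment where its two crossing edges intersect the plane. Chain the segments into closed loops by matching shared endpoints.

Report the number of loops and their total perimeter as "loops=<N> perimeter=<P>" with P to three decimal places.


Straddling triangles (8 of 12):
  (v4,v1,v0) [+--] → (-0.1012, -1.32, 0.16764)–(-0.1012, -1.32, -1.905)  len=2.0726
  (v2,v4,v0) [-+-] → (-0.1012, 0.11616, -1.905)–(-0.1012, -1.32, -1.905)  len=1.4362
  (v1,v7,v3) [-+-] → (-0.1012, -0.11616, 1.905)–(-0.1012, 1.32, 1.905)  len=1.4362
  (v5,v1,v4) [+-+] → (-0.1012, -1.32, 1.905)–(-0.1012, -1.32, 0.16764)  len=1.7374
  (v5,v7,v1) [++-] → (-0.1012, -0.11616, 1.905)–(-0.1012, -1.32, 1.905)  len=1.2038
  (v3,v7,v2) [-+-] → (-0.1012, 1.32, 1.905)–(-0.1012, 1.32, -0.16764)  len=2.0726
  (v6,v4,v2) [++-] → (-0.1012, 0.11616, -1.905)–(-0.1012, 1.32, -1.905)  len=1.2038
  (v2,v7,v6) [-++] → (-0.1012, 1.32, -0.16764)–(-0.1012, 1.32, -1.905)  len=1.7374

Chained into 1 loop(s):
  loop 1: 8 segments, perimeter = 12.9000
Total perimeter = 12.900

loops=1 perimeter=12.900


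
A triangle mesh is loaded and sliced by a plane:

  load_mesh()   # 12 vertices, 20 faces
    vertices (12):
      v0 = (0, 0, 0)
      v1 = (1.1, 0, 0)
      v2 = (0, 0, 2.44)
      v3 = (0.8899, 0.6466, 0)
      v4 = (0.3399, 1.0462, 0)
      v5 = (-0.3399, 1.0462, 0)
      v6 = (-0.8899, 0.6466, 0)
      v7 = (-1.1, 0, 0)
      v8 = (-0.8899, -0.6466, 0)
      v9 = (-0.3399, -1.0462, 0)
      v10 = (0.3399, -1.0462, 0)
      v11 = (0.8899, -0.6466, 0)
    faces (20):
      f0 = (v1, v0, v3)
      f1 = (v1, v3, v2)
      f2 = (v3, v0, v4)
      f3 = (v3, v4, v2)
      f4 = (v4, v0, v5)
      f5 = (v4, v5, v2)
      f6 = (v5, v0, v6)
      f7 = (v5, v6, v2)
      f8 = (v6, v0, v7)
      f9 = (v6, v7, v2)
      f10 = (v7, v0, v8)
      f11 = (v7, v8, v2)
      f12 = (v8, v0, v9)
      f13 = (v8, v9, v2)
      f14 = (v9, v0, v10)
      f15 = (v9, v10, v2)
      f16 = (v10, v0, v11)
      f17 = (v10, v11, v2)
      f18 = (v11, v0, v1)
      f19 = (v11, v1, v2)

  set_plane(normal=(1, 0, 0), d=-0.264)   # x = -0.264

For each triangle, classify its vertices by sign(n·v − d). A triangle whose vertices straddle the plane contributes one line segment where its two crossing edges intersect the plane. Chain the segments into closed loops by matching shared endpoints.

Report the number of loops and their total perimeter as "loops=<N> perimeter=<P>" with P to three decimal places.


loops=1 perimeter=6.402

Straddling triangles (12 of 20):
  (v4,v0,v5) [++-] → (-0.264, 0.812583, 0)–(-0.264, 1.0462, 0)  len=0.2336
  (v4,v5,v2) [+-+] → (-0.264, 1.0462, 0)–(-0.264, 0.812583, 0.544854)  len=0.5928
  (v5,v0,v6) [-+-] → (-0.264, 0.812583, 0)–(-0.264, 0.191822, 0)  len=0.6208
  (v5,v6,v2) [--+] → (-0.264, 0.191822, 1.71614)–(-0.264, 0.812583, 0.544854)  len=1.3256
  (v6,v0,v7) [-+-] → (-0.264, 0.191822, 0)–(-0.264, 0, 0)  len=0.1918
  (v6,v7,v2) [--+] → (-0.264, 0, 1.8544)–(-0.264, 0.191822, 1.71614)  len=0.2365
  (v7,v0,v8) [-+-] → (-0.264, 0, 0)–(-0.264, -0.191822, 0)  len=0.1918
  (v7,v8,v2) [--+] → (-0.264, -0.191822, 1.71614)–(-0.264, 0, 1.8544)  len=0.2365
  (v8,v0,v9) [-+-] → (-0.264, -0.191822, 0)–(-0.264, -0.812583, 0)  len=0.6208
  (v8,v9,v2) [--+] → (-0.264, -0.812583, 0.544854)–(-0.264, -0.191822, 1.71614)  len=1.3256
  (v9,v0,v10) [-++] → (-0.264, -0.812583, 0)–(-0.264, -1.0462, 0)  len=0.2336
  (v9,v10,v2) [-++] → (-0.264, -1.0462, 0)–(-0.264, -0.812583, 0.544854)  len=0.5928

Chained into 1 loop(s):
  loop 1: 12 segments, perimeter = 6.4022
Total perimeter = 6.402


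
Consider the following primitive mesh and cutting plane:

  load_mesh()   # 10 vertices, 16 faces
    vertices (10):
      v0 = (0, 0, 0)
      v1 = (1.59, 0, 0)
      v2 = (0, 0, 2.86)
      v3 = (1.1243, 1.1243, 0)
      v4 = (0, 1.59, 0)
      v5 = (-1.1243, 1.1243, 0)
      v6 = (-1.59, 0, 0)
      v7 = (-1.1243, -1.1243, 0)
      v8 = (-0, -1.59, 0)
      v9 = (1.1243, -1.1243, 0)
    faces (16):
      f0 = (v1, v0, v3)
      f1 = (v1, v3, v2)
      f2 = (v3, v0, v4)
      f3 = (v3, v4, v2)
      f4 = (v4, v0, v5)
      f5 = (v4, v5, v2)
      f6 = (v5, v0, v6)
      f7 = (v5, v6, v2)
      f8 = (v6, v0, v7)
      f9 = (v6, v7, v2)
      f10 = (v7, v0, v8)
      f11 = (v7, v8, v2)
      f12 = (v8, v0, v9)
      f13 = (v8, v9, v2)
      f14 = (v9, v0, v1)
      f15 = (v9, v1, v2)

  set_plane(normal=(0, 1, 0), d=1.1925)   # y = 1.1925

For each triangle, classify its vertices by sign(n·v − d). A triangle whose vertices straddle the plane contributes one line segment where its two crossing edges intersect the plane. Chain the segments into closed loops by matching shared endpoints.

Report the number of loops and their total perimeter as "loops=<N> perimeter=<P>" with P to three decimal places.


loops=1 perimeter=4.313

Straddling triangles (4 of 16):
  (v3,v0,v4) [--+] → (0, 1.1925, 0)–(0.959651, 1.1925, 0)  len=0.9597
  (v3,v4,v2) [-+-] → (0.959651, 1.1925, 0)–(0, 1.1925, 0.715)  len=1.1967
  (v4,v0,v5) [+--] → (0, 1.1925, 0)–(-0.959651, 1.1925, 0)  len=0.9597
  (v4,v5,v2) [+--] → (-0.959651, 1.1925, 0)–(0, 1.1925, 0.715)  len=1.1967

Chained into 1 loop(s):
  loop 1: 4 segments, perimeter = 4.3128
Total perimeter = 4.313


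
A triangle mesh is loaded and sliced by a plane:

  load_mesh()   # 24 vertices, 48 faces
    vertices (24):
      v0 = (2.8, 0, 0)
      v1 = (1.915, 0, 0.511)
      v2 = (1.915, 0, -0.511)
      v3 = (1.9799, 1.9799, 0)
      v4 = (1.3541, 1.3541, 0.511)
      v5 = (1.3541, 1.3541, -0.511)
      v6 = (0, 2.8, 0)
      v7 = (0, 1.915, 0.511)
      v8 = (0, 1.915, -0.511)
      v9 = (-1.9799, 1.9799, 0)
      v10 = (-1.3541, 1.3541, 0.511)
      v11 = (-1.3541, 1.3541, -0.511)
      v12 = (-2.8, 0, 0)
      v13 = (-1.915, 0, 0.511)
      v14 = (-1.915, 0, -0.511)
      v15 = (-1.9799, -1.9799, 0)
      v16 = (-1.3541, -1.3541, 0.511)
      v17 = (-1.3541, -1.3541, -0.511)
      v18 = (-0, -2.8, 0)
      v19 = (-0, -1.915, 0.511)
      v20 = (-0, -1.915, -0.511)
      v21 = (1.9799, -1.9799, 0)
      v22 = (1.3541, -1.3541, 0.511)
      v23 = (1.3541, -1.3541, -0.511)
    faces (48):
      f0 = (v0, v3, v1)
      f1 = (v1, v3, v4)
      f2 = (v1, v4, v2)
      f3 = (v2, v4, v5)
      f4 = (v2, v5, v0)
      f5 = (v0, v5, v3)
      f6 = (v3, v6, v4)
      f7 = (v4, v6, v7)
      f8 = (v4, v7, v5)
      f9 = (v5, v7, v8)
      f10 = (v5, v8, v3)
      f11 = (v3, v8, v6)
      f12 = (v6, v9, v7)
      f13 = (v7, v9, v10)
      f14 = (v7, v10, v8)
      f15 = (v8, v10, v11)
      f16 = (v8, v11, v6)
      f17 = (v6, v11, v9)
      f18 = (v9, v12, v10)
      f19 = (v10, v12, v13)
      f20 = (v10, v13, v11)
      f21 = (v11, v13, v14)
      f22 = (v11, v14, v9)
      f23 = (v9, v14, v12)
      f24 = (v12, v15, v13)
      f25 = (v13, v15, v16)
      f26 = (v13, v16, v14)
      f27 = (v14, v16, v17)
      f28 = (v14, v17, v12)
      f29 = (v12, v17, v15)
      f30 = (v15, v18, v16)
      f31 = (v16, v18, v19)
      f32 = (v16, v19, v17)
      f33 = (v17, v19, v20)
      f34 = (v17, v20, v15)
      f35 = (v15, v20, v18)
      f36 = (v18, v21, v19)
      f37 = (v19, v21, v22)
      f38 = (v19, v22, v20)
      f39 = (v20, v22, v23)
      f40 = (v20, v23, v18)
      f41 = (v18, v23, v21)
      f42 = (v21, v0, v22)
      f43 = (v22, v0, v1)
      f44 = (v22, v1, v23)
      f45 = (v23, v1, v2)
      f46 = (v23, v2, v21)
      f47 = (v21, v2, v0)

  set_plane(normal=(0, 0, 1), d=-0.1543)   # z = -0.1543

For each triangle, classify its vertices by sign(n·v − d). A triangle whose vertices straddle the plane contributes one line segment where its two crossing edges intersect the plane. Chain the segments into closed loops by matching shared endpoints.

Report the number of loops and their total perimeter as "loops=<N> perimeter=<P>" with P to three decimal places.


loops=2 perimeter=27.233

Straddling triangles (32 of 48):
  (v1,v4,v2) [++-] → (1.71923, 0.47261, -0.1543)–(1.915, 0, -0.1543)  len=0.5116
  (v2,v4,v5) [-+-] → (1.71923, 0.47261, -0.1543)–(1.3541, 1.3541, -0.1543)  len=0.9541
  (v2,v5,v0) [--+] → (2.3634, 0.40888, -0.1543)–(2.53277, 0, -0.1543)  len=0.4426
  (v0,v5,v3) [+-+] → (2.3634, 0.40888, -0.1543)–(1.79094, 1.79094, -0.1543)  len=1.4959
  (v4,v7,v5) [++-] → (0.88149, 1.54987, -0.1543)–(1.3541, 1.3541, -0.1543)  len=0.5116
  (v5,v7,v8) [-+-] → (0.88149, 1.54987, -0.1543)–(0, 1.915, -0.1543)  len=0.9541
  (v5,v8,v3) [--+] → (1.38206, 1.9603, -0.1543)–(1.79094, 1.79094, -0.1543)  len=0.4426
  (v3,v8,v6) [+-+] → (1.38206, 1.9603, -0.1543)–(0, 2.53277, -0.1543)  len=1.4959
  (v7,v10,v8) [++-] → (-0.47261, 1.71923, -0.1543)–(0, 1.915, -0.1543)  len=0.5116
  (v8,v10,v11) [-+-] → (-0.47261, 1.71923, -0.1543)–(-1.3541, 1.3541, -0.1543)  len=0.9541
  (v8,v11,v6) [--+] → (-0.40888, 2.3634, -0.1543)–(0, 2.53277, -0.1543)  len=0.4426
  (v6,v11,v9) [+-+] → (-0.40888, 2.3634, -0.1543)–(-1.79094, 1.79094, -0.1543)  len=1.4959
  (v10,v13,v11) [++-] → (-1.54987, 0.88149, -0.1543)–(-1.3541, 1.3541, -0.1543)  len=0.5116
  (v11,v13,v14) [-+-] → (-1.54987, 0.88149, -0.1543)–(-1.915, 0, -0.1543)  len=0.9541
  (v11,v14,v9) [--+] → (-1.9603, 1.38206, -0.1543)–(-1.79094, 1.79094, -0.1543)  len=0.4426
  (v9,v14,v12) [+-+] → (-1.9603, 1.38206, -0.1543)–(-2.53277, 0, -0.1543)  len=1.4959
  (v13,v16,v14) [++-] → (-1.71923, -0.47261, -0.1543)–(-1.915, 0, -0.1543)  len=0.5116
  (v14,v16,v17) [-+-] → (-1.71923, -0.47261, -0.1543)–(-1.3541, -1.3541, -0.1543)  len=0.9541
  (v14,v17,v12) [--+] → (-2.3634, -0.40888, -0.1543)–(-2.53277, 0, -0.1543)  len=0.4426
  (v12,v17,v15) [+-+] → (-2.3634, -0.40888, -0.1543)–(-1.79094, -1.79094, -0.1543)  len=1.4959
  (v16,v19,v17) [++-] → (-0.88149, -1.54987, -0.1543)–(-1.3541, -1.3541, -0.1543)  len=0.5116
  (v17,v19,v20) [-+-] → (-0.88149, -1.54987, -0.1543)–(0, -1.915, -0.1543)  len=0.9541
  (v17,v20,v15) [--+] → (-1.38206, -1.9603, -0.1543)–(-1.79094, -1.79094, -0.1543)  len=0.4426
  (v15,v20,v18) [+-+] → (-1.38206, -1.9603, -0.1543)–(0, -2.53277, -0.1543)  len=1.4959
  (v19,v22,v20) [++-] → (0.47261, -1.71923, -0.1543)–(0, -1.915, -0.1543)  len=0.5116
  (v20,v22,v23) [-+-] → (0.47261, -1.71923, -0.1543)–(1.3541, -1.3541, -0.1543)  len=0.9541
  (v20,v23,v18) [--+] → (0.40888, -2.3634, -0.1543)–(0, -2.53277, -0.1543)  len=0.4426
  (v18,v23,v21) [+-+] → (0.40888, -2.3634, -0.1543)–(1.79094, -1.79094, -0.1543)  len=1.4959
  (v22,v1,v23) [++-] → (1.54987, -0.88149, -0.1543)–(1.3541, -1.3541, -0.1543)  len=0.5116
  (v23,v1,v2) [-+-] → (1.54987, -0.88149, -0.1543)–(1.915, 0, -0.1543)  len=0.9541
  (v23,v2,v21) [--+] → (1.9603, -1.38206, -0.1543)–(1.79094, -1.79094, -0.1543)  len=0.4426
  (v21,v2,v0) [+-+] → (1.9603, -1.38206, -0.1543)–(2.53277, 0, -0.1543)  len=1.4959

Chained into 2 loop(s):
  loop 1: 16 segments, perimeter = 11.7254
  loop 2: 16 segments, perimeter = 15.5080
Total perimeter = 27.233


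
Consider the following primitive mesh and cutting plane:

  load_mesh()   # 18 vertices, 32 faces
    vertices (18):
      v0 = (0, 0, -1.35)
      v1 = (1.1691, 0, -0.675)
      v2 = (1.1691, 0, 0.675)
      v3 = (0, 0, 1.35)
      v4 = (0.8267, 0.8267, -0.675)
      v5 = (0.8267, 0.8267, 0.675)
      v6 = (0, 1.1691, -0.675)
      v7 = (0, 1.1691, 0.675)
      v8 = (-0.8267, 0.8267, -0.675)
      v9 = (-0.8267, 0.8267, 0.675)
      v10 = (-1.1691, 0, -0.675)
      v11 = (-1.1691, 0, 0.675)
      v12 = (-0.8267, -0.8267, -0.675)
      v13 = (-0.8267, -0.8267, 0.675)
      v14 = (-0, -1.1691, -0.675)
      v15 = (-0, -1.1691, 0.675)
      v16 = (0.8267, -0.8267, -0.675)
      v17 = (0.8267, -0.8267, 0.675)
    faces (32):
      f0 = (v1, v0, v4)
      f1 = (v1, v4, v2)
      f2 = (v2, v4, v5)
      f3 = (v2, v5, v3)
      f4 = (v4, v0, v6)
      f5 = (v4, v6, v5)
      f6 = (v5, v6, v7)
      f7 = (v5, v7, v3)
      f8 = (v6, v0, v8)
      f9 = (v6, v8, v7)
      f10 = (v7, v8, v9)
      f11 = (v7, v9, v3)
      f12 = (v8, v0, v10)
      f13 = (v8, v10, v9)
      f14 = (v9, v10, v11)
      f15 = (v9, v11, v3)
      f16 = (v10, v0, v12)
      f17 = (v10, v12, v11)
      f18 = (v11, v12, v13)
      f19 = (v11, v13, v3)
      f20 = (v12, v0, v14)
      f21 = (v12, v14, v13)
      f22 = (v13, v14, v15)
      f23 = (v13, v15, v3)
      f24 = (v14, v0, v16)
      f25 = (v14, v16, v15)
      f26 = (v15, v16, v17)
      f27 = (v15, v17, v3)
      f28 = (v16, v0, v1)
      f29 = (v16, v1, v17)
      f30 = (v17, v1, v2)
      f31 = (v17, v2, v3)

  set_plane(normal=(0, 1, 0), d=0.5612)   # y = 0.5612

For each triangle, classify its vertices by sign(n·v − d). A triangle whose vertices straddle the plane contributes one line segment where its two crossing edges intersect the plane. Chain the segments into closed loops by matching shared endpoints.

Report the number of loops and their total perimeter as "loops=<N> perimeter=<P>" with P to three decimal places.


Straddling triangles (12 of 32):
  (v1,v0,v4) [--+] → (0.5612, 0.5612, -0.891781)–(0.936664, 0.5612, -0.675)  len=0.4336
  (v1,v4,v2) [-+-] → (0.936664, 0.5612, -0.675)–(0.936664, 0.5612, -0.241439)  len=0.4336
  (v2,v4,v5) [-++] → (0.936664, 0.5612, -0.241439)–(0.936664, 0.5612, 0.675)  len=0.9164
  (v2,v5,v3) [-+-] → (0.936664, 0.5612, 0.675)–(0.5612, 0.5612, 0.891781)  len=0.4336
  (v4,v0,v6) [+-+] → (0.5612, 0.5612, -0.891781)–(0, 0.5612, -1.02598)  len=0.5770
  (v5,v7,v3) [++-] → (0, 0.5612, 1.02598)–(0.5612, 0.5612, 0.891781)  len=0.5770
  (v6,v0,v8) [+-+] → (0, 0.5612, -1.02598)–(-0.5612, 0.5612, -0.891781)  len=0.5770
  (v7,v9,v3) [++-] → (-0.5612, 0.5612, 0.891781)–(0, 0.5612, 1.02598)  len=0.5770
  (v8,v0,v10) [+--] → (-0.5612, 0.5612, -0.891781)–(-0.936664, 0.5612, -0.675)  len=0.4336
  (v8,v10,v9) [+-+] → (-0.936664, 0.5612, -0.675)–(-0.936664, 0.5612, 0.241439)  len=0.9164
  (v9,v10,v11) [+--] → (-0.936664, 0.5612, 0.241439)–(-0.936664, 0.5612, 0.675)  len=0.4336
  (v9,v11,v3) [+--] → (-0.936664, 0.5612, 0.675)–(-0.5612, 0.5612, 0.891781)  len=0.4336

Chained into 1 loop(s):
  loop 1: 12 segments, perimeter = 6.7423
Total perimeter = 6.742

loops=1 perimeter=6.742


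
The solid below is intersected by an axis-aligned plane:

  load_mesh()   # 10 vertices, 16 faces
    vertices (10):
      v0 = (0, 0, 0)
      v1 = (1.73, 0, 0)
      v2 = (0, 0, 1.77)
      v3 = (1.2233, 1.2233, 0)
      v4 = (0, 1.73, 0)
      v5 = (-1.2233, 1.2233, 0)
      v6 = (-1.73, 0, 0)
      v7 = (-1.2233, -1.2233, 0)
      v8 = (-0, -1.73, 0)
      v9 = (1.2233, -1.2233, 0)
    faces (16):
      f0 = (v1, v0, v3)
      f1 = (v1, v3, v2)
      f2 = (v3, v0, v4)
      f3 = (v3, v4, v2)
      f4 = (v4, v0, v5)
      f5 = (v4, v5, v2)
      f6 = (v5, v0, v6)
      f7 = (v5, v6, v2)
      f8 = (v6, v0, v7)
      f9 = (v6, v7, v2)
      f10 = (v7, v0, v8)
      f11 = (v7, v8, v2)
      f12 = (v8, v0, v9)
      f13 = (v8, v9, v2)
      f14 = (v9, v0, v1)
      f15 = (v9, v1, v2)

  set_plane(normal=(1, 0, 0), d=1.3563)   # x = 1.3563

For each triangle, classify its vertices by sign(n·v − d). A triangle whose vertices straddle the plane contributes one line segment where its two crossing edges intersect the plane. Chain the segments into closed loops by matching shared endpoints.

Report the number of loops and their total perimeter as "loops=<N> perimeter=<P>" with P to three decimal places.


Straddling triangles (4 of 16):
  (v1,v0,v3) [+--] → (1.3563, 0, 0)–(1.3563, 0.902205, 0)  len=0.9022
  (v1,v3,v2) [+--] → (1.3563, 0.902205, 0)–(1.3563, 0, 0.38234)  len=0.9799
  (v9,v0,v1) [--+] → (1.3563, 0, 0)–(1.3563, -0.902205, 0)  len=0.9022
  (v9,v1,v2) [-+-] → (1.3563, -0.902205, 0)–(1.3563, 0, 0.38234)  len=0.9799

Chained into 1 loop(s):
  loop 1: 4 segments, perimeter = 3.7642
Total perimeter = 3.764

loops=1 perimeter=3.764


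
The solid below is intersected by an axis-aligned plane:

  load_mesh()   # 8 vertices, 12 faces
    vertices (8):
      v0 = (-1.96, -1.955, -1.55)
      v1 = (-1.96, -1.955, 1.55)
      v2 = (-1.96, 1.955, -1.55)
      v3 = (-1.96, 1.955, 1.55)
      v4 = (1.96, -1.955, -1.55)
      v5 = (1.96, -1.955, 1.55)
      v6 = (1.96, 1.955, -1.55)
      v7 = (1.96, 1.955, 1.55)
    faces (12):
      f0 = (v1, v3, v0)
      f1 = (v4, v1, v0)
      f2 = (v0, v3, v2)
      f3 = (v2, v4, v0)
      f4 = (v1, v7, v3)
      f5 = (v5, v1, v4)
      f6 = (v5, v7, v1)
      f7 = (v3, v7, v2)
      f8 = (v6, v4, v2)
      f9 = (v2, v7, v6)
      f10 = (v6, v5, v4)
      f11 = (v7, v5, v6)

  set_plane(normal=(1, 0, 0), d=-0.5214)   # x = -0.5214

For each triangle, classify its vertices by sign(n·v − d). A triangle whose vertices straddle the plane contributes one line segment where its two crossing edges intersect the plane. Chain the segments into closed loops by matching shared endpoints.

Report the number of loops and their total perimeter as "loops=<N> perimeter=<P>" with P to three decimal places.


Straddling triangles (8 of 12):
  (v4,v1,v0) [+--] → (-0.5214, -1.955, 0.412332)–(-0.5214, -1.955, -1.55)  len=1.9623
  (v2,v4,v0) [-+-] → (-0.5214, 0.52007, -1.55)–(-0.5214, -1.955, -1.55)  len=2.4751
  (v1,v7,v3) [-+-] → (-0.5214, -0.52007, 1.55)–(-0.5214, 1.955, 1.55)  len=2.4751
  (v5,v1,v4) [+-+] → (-0.5214, -1.955, 1.55)–(-0.5214, -1.955, 0.412332)  len=1.1377
  (v5,v7,v1) [++-] → (-0.5214, -0.52007, 1.55)–(-0.5214, -1.955, 1.55)  len=1.4349
  (v3,v7,v2) [-+-] → (-0.5214, 1.955, 1.55)–(-0.5214, 1.955, -0.412332)  len=1.9623
  (v6,v4,v2) [++-] → (-0.5214, 0.52007, -1.55)–(-0.5214, 1.955, -1.55)  len=1.4349
  (v2,v7,v6) [-++] → (-0.5214, 1.955, -0.412332)–(-0.5214, 1.955, -1.55)  len=1.1377

Chained into 1 loop(s):
  loop 1: 8 segments, perimeter = 14.0200
Total perimeter = 14.020

loops=1 perimeter=14.020


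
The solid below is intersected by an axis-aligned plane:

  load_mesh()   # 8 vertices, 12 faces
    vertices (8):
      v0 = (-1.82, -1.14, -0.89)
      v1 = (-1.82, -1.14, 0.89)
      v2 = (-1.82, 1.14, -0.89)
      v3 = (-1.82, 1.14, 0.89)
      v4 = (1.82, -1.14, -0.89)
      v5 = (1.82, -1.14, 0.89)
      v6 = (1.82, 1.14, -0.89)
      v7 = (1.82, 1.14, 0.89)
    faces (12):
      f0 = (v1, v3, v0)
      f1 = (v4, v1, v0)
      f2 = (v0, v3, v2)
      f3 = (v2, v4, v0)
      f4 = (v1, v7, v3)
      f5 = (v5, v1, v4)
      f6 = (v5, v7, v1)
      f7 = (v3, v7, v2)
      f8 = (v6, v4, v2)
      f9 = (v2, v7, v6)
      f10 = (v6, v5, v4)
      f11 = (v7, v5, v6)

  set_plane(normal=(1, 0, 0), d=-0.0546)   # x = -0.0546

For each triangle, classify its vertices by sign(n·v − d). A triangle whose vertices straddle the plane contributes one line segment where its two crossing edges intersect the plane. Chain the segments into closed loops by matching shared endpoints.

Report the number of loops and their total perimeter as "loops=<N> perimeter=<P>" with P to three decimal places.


loops=1 perimeter=8.120

Straddling triangles (8 of 12):
  (v4,v1,v0) [+--] → (-0.0546, -1.14, 0.0267)–(-0.0546, -1.14, -0.89)  len=0.9167
  (v2,v4,v0) [-+-] → (-0.0546, 0.0342, -0.89)–(-0.0546, -1.14, -0.89)  len=1.1742
  (v1,v7,v3) [-+-] → (-0.0546, -0.0342, 0.89)–(-0.0546, 1.14, 0.89)  len=1.1742
  (v5,v1,v4) [+-+] → (-0.0546, -1.14, 0.89)–(-0.0546, -1.14, 0.0267)  len=0.8633
  (v5,v7,v1) [++-] → (-0.0546, -0.0342, 0.89)–(-0.0546, -1.14, 0.89)  len=1.1058
  (v3,v7,v2) [-+-] → (-0.0546, 1.14, 0.89)–(-0.0546, 1.14, -0.0267)  len=0.9167
  (v6,v4,v2) [++-] → (-0.0546, 0.0342, -0.89)–(-0.0546, 1.14, -0.89)  len=1.1058
  (v2,v7,v6) [-++] → (-0.0546, 1.14, -0.0267)–(-0.0546, 1.14, -0.89)  len=0.8633

Chained into 1 loop(s):
  loop 1: 8 segments, perimeter = 8.1200
Total perimeter = 8.120


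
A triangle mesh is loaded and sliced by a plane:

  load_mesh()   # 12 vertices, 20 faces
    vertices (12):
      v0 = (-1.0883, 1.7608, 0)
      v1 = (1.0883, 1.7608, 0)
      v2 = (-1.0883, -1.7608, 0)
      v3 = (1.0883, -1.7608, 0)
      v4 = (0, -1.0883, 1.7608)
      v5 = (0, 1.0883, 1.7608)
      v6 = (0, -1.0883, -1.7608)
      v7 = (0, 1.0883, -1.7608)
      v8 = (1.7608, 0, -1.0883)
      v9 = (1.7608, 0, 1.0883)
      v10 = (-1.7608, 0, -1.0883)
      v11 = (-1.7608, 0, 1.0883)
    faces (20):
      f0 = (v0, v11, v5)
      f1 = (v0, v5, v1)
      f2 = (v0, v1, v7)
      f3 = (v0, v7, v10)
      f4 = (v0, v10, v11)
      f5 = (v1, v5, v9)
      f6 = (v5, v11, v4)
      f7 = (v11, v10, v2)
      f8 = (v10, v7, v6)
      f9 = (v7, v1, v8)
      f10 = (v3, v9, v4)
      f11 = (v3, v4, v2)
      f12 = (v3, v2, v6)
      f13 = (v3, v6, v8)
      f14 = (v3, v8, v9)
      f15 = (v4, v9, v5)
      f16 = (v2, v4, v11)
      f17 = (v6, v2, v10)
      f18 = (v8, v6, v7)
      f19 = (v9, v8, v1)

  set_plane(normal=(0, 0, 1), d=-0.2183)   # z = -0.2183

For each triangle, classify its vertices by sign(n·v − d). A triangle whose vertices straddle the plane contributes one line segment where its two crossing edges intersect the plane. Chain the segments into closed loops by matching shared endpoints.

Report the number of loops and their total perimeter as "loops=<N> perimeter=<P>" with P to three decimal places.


Straddling triangles (10 of 20):
  (v0,v1,v7) [++-] → (0.953375, 1.67742, -0.2183)–(-0.953375, 1.67742, -0.2183)  len=1.9068
  (v0,v7,v10) [+--] → (-0.953375, 1.67742, -0.2183)–(-1.2232, 1.4076, -0.2183)  len=0.3816
  (v0,v10,v11) [+-+] → (-1.2232, 1.4076, -0.2183)–(-1.7608, 0, -0.2183)  len=1.5068
  (v11,v10,v2) [+-+] → (-1.7608, 0, -0.2183)–(-1.2232, -1.4076, -0.2183)  len=1.5068
  (v7,v1,v8) [-+-] → (0.953375, 1.67742, -0.2183)–(1.2232, 1.4076, -0.2183)  len=0.3816
  (v3,v2,v6) [++-] → (-0.953375, -1.67742, -0.2183)–(0.953375, -1.67742, -0.2183)  len=1.9068
  (v3,v6,v8) [+--] → (0.953375, -1.67742, -0.2183)–(1.2232, -1.4076, -0.2183)  len=0.3816
  (v3,v8,v9) [+-+] → (1.2232, -1.4076, -0.2183)–(1.7608, 0, -0.2183)  len=1.5068
  (v6,v2,v10) [-+-] → (-0.953375, -1.67742, -0.2183)–(-1.2232, -1.4076, -0.2183)  len=0.3816
  (v9,v8,v1) [+-+] → (1.7608, 0, -0.2183)–(1.2232, 1.4076, -0.2183)  len=1.5068

Chained into 1 loop(s):
  loop 1: 10 segments, perimeter = 11.3669
Total perimeter = 11.367

loops=1 perimeter=11.367


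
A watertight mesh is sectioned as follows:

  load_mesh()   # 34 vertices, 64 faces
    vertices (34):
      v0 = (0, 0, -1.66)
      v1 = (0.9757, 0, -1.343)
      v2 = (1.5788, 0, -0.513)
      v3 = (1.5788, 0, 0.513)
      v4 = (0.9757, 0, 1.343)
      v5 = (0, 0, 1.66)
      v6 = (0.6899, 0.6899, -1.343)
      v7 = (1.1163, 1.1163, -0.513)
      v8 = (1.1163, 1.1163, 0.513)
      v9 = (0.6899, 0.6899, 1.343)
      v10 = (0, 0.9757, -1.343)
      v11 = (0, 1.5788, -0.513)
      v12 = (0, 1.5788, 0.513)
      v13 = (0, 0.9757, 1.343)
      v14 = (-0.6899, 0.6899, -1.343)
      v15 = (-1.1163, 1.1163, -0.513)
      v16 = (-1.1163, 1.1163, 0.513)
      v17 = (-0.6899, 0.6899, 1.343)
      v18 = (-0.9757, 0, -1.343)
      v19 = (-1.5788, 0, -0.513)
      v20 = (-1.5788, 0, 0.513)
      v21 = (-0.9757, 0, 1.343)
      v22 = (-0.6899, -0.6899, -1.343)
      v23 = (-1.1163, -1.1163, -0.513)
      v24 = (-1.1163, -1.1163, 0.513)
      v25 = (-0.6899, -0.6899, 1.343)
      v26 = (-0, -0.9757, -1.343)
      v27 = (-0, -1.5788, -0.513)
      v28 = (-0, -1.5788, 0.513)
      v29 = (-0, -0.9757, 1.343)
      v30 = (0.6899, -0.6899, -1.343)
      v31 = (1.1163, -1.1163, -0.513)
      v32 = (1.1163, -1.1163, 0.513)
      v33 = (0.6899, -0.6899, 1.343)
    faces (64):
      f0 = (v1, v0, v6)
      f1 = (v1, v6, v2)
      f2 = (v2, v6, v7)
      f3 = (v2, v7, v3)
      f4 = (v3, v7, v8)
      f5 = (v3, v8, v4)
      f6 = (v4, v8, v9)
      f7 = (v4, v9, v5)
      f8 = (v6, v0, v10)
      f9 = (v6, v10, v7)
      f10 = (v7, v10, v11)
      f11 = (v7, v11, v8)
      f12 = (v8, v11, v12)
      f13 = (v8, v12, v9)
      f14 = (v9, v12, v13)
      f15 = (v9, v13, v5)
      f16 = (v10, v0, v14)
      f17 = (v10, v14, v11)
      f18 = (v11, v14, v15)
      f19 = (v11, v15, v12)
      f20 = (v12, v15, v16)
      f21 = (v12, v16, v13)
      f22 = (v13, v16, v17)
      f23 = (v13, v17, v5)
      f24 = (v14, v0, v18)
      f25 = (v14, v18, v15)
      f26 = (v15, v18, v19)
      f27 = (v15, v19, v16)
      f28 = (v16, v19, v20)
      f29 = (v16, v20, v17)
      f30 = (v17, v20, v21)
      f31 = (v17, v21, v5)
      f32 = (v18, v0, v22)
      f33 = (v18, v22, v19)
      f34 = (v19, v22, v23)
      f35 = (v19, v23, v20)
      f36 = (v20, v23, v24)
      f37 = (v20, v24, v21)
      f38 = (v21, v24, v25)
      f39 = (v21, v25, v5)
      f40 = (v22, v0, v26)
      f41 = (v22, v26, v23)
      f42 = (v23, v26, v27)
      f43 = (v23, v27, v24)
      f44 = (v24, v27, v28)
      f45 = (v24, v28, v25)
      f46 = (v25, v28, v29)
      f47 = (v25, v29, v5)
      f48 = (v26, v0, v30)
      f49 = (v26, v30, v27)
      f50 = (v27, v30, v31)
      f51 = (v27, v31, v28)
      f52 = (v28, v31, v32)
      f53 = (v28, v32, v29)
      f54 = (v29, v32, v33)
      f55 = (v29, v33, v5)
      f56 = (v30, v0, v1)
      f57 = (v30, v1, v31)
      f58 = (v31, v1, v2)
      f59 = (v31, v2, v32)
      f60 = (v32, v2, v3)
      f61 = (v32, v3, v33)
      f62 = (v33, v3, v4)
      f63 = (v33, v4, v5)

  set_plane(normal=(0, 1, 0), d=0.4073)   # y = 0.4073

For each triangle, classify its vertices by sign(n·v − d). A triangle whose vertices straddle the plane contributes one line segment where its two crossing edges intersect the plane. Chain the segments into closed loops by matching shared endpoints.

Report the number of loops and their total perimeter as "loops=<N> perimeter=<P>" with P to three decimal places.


Straddling triangles (20 of 64):
  (v1,v0,v6) [--+] → (0.4073, 0.4073, -1.47285)–(0.806971, 0.4073, -1.343)  len=0.4202
  (v1,v6,v2) [-+-] → (0.806971, 0.4073, -1.343)–(1.05402, 0.4073, -1.00301)  len=0.4203
  (v2,v6,v7) [-++] → (1.05402, 0.4073, -1.00301)–(1.41005, 0.4073, -0.513)  len=0.6057
  (v2,v7,v3) [-+-] → (1.41005, 0.4073, -0.513)–(1.41005, 0.4073, 0.138647)  len=0.6516
  (v3,v7,v8) [-++] → (1.41005, 0.4073, 0.138647)–(1.41005, 0.4073, 0.513)  len=0.3744
  (v3,v8,v4) [-+-] → (1.41005, 0.4073, 0.513)–(1.027, 0.4073, 1.04016)  len=0.6516
  (v4,v8,v9) [-++] → (1.027, 0.4073, 1.04016)–(0.806971, 0.4073, 1.343)  len=0.3743
  (v4,v9,v5) [-+-] → (0.806971, 0.4073, 1.343)–(0.4073, 0.4073, 1.47285)  len=0.4202
  (v6,v0,v10) [+-+] → (0.4073, 0.4073, -1.47285)–(0, 0.4073, -1.52767)  len=0.4110
  (v9,v13,v5) [++-] → (0, 0.4073, 1.52767)–(0.4073, 0.4073, 1.47285)  len=0.4110
  (v10,v0,v14) [+-+] → (0, 0.4073, -1.52767)–(-0.4073, 0.4073, -1.47285)  len=0.4110
  (v13,v17,v5) [++-] → (-0.4073, 0.4073, 1.47285)–(0, 0.4073, 1.52767)  len=0.4110
  (v14,v0,v18) [+--] → (-0.4073, 0.4073, -1.47285)–(-0.806971, 0.4073, -1.343)  len=0.4202
  (v14,v18,v15) [+-+] → (-0.806971, 0.4073, -1.343)–(-1.027, 0.4073, -1.04016)  len=0.3743
  (v15,v18,v19) [+--] → (-1.027, 0.4073, -1.04016)–(-1.41005, 0.4073, -0.513)  len=0.6516
  (v15,v19,v16) [+-+] → (-1.41005, 0.4073, -0.513)–(-1.41005, 0.4073, -0.138647)  len=0.3744
  (v16,v19,v20) [+--] → (-1.41005, 0.4073, -0.138647)–(-1.41005, 0.4073, 0.513)  len=0.6516
  (v16,v20,v17) [+-+] → (-1.41005, 0.4073, 0.513)–(-1.05402, 0.4073, 1.00301)  len=0.6057
  (v17,v20,v21) [+--] → (-1.05402, 0.4073, 1.00301)–(-0.806971, 0.4073, 1.343)  len=0.4203
  (v17,v21,v5) [+--] → (-0.806971, 0.4073, 1.343)–(-0.4073, 0.4073, 1.47285)  len=0.4202

Chained into 1 loop(s):
  loop 1: 20 segments, perimeter = 9.4807
Total perimeter = 9.481

loops=1 perimeter=9.481


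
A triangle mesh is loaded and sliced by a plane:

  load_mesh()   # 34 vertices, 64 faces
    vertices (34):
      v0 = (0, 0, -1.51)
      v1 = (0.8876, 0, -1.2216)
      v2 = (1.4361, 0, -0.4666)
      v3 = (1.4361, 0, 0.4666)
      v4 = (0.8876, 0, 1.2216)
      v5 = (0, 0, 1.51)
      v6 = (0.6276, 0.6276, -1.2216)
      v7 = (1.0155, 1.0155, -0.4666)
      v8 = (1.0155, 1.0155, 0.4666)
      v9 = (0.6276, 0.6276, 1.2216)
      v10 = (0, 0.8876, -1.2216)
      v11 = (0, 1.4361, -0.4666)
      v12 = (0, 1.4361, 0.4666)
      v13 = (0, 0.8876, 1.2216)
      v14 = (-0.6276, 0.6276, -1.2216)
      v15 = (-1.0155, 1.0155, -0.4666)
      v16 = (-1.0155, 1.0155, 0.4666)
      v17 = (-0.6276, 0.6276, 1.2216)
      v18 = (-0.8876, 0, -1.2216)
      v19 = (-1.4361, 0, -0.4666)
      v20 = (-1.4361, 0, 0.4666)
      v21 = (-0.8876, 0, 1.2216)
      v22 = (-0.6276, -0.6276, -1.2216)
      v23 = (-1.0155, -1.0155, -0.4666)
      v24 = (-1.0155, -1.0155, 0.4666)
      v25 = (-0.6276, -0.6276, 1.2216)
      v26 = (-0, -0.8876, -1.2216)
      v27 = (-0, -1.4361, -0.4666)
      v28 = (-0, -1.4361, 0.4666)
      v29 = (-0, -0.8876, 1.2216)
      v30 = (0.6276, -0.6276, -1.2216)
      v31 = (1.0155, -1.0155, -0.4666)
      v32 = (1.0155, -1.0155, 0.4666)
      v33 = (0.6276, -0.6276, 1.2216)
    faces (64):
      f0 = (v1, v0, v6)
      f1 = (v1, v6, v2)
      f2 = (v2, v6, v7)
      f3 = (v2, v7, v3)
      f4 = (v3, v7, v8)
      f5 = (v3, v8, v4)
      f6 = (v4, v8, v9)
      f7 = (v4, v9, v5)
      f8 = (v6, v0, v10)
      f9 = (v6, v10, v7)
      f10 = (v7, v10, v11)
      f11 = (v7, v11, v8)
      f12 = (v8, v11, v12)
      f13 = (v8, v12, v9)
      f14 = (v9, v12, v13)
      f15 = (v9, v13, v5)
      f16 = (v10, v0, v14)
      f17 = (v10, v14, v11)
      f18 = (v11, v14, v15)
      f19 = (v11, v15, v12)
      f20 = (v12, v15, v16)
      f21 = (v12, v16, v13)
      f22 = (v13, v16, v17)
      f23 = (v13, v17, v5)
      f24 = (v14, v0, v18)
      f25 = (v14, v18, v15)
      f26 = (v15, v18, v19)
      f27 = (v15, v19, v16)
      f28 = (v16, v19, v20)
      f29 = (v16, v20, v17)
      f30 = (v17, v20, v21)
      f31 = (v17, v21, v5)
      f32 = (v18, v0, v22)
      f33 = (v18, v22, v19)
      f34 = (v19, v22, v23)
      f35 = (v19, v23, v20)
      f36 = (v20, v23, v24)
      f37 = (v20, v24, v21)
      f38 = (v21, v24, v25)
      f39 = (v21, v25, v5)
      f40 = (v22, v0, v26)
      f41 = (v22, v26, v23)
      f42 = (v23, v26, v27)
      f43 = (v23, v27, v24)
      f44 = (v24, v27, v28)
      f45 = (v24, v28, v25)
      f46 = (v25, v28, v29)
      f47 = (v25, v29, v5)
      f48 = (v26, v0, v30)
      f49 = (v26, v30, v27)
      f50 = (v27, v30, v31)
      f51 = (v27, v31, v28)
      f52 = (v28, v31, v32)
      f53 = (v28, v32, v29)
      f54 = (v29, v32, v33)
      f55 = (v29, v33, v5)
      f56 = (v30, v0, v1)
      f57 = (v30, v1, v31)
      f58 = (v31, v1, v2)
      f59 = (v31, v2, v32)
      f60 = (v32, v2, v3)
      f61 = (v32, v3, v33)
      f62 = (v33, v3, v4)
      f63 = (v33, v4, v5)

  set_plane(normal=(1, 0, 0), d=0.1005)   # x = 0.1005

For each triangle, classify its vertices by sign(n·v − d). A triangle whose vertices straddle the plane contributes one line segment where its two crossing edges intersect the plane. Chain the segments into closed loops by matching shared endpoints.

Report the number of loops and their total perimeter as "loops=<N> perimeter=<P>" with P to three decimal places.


Straddling triangles (20 of 64):
  (v1,v0,v6) [+-+] → (0.1005, 0, -1.47735)–(0.1005, 0.1005, -1.46382)  len=0.1014
  (v4,v9,v5) [++-] → (0.1005, 0.1005, 1.46382)–(0.1005, 0, 1.47735)  len=0.1014
  (v6,v0,v10) [+--] → (0.1005, 0.1005, -1.46382)–(0.1005, 0.845965, -1.2216)  len=0.7838
  (v6,v10,v7) [+-+] → (0.1005, 0.845965, -1.2216)–(0.1005, 0.900258, -1.14688)  len=0.0924
  (v7,v10,v11) [+--] → (0.1005, 0.900258, -1.14688)–(0.1005, 1.39447, -0.4666)  len=0.8409
  (v7,v11,v8) [+-+] → (0.1005, 1.39447, -0.4666)–(0.1005, 1.39447, -0.374245)  len=0.0924
  (v8,v11,v12) [+--] → (0.1005, 1.39447, -0.374245)–(0.1005, 1.39447, 0.4666)  len=0.8408
  (v8,v12,v9) [+-+] → (0.1005, 1.39447, 0.4666)–(0.1005, 1.30663, 0.587501)  len=0.1494
  (v9,v12,v13) [+--] → (0.1005, 1.30663, 0.587501)–(0.1005, 0.845965, 1.2216)  len=0.7838
  (v9,v13,v5) [+--] → (0.1005, 0.845965, 1.2216)–(0.1005, 0.1005, 1.46382)  len=0.7838
  (v26,v0,v30) [--+] → (0.1005, -0.1005, -1.46382)–(0.1005, -0.845965, -1.2216)  len=0.7838
  (v26,v30,v27) [-+-] → (0.1005, -0.845965, -1.2216)–(0.1005, -1.30663, -0.587501)  len=0.7838
  (v27,v30,v31) [-++] → (0.1005, -1.30663, -0.587501)–(0.1005, -1.39447, -0.4666)  len=0.1494
  (v27,v31,v28) [-+-] → (0.1005, -1.39447, -0.4666)–(0.1005, -1.39447, 0.374245)  len=0.8408
  (v28,v31,v32) [-++] → (0.1005, -1.39447, 0.374245)–(0.1005, -1.39447, 0.4666)  len=0.0924
  (v28,v32,v29) [-+-] → (0.1005, -1.39447, 0.4666)–(0.1005, -0.900258, 1.14688)  len=0.8409
  (v29,v32,v33) [-++] → (0.1005, -0.900258, 1.14688)–(0.1005, -0.845965, 1.2216)  len=0.0924
  (v29,v33,v5) [-+-] → (0.1005, -0.845965, 1.2216)–(0.1005, -0.1005, 1.46382)  len=0.7838
  (v30,v0,v1) [+-+] → (0.1005, -0.1005, -1.46382)–(0.1005, 0, -1.47735)  len=0.1014
  (v33,v4,v5) [++-] → (0.1005, 0, 1.47735)–(0.1005, -0.1005, 1.46382)  len=0.1014

Chained into 1 loop(s):
  loop 1: 20 segments, perimeter = 9.1402
Total perimeter = 9.140

loops=1 perimeter=9.140
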